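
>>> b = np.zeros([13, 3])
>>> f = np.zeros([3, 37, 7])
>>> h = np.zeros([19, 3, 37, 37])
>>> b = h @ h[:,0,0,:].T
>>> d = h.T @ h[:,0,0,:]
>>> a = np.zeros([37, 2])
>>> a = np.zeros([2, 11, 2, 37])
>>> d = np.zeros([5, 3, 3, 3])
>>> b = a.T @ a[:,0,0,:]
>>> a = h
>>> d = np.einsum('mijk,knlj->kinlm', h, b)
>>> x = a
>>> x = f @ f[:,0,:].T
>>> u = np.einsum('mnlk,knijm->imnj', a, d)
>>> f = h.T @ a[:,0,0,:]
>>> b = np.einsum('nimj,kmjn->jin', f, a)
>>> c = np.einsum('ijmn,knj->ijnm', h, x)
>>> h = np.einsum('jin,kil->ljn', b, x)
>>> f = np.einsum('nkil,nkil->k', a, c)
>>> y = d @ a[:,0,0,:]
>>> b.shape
(37, 37, 37)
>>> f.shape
(3,)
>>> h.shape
(3, 37, 37)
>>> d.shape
(37, 3, 2, 11, 19)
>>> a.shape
(19, 3, 37, 37)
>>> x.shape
(3, 37, 3)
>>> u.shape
(2, 19, 3, 11)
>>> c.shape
(19, 3, 37, 37)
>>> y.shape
(37, 3, 2, 11, 37)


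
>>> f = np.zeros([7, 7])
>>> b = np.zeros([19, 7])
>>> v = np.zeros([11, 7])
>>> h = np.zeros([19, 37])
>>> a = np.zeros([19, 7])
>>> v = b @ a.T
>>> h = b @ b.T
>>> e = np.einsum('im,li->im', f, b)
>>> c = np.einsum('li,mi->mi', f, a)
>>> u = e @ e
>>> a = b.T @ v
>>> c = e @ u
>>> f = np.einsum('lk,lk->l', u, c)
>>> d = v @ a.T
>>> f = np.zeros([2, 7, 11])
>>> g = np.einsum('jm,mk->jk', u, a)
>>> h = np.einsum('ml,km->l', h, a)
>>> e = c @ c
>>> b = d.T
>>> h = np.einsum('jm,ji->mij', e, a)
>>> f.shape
(2, 7, 11)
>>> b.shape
(7, 19)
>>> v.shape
(19, 19)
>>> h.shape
(7, 19, 7)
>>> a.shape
(7, 19)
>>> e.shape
(7, 7)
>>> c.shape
(7, 7)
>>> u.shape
(7, 7)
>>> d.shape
(19, 7)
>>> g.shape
(7, 19)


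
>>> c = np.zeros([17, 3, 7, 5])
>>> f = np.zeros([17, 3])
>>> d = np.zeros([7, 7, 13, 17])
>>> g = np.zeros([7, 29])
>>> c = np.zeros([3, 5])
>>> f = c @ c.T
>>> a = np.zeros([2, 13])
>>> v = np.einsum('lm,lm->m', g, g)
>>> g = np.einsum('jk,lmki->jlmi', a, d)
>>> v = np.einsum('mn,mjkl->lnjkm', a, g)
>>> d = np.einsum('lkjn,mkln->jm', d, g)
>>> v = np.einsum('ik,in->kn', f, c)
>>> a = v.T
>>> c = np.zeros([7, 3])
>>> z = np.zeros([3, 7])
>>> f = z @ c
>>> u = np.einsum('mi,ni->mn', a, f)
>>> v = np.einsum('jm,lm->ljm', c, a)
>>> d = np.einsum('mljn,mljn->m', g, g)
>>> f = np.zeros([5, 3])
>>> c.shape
(7, 3)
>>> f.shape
(5, 3)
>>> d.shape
(2,)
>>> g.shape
(2, 7, 7, 17)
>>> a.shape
(5, 3)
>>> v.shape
(5, 7, 3)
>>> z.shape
(3, 7)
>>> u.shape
(5, 3)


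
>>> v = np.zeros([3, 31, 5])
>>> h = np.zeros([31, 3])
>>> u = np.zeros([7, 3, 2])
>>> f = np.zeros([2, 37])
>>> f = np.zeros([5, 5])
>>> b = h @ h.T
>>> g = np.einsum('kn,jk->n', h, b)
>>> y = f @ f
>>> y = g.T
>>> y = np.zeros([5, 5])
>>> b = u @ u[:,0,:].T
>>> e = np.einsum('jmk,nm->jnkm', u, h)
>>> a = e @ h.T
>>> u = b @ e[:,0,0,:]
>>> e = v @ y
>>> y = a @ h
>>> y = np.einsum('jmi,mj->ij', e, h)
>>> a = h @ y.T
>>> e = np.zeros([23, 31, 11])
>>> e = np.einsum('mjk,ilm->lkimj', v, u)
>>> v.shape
(3, 31, 5)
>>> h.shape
(31, 3)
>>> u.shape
(7, 3, 3)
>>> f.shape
(5, 5)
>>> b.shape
(7, 3, 7)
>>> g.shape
(3,)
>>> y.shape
(5, 3)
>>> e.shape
(3, 5, 7, 3, 31)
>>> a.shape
(31, 5)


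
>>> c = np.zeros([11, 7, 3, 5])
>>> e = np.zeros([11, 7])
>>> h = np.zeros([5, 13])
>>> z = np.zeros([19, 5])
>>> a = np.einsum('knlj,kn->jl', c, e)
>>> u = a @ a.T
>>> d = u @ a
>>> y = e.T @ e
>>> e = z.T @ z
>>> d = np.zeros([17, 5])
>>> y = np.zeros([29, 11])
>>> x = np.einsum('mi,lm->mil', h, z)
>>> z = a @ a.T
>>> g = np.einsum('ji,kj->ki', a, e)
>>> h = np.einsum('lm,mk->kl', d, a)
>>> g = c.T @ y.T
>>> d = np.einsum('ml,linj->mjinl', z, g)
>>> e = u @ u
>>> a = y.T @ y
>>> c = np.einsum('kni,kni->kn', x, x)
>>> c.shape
(5, 13)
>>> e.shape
(5, 5)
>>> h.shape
(3, 17)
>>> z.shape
(5, 5)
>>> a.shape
(11, 11)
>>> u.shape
(5, 5)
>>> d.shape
(5, 29, 3, 7, 5)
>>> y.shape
(29, 11)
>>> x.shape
(5, 13, 19)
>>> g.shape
(5, 3, 7, 29)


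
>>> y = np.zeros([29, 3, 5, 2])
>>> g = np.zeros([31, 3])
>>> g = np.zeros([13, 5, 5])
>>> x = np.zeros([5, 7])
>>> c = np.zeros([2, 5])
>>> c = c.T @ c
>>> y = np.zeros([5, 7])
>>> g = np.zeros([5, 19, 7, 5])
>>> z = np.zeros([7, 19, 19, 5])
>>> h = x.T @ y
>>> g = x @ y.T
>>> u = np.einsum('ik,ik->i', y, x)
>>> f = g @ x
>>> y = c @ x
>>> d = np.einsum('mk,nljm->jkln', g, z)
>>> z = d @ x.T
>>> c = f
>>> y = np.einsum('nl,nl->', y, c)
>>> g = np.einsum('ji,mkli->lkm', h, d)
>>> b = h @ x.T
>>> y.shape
()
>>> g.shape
(19, 5, 19)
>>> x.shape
(5, 7)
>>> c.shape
(5, 7)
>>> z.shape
(19, 5, 19, 5)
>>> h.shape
(7, 7)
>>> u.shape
(5,)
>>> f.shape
(5, 7)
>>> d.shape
(19, 5, 19, 7)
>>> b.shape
(7, 5)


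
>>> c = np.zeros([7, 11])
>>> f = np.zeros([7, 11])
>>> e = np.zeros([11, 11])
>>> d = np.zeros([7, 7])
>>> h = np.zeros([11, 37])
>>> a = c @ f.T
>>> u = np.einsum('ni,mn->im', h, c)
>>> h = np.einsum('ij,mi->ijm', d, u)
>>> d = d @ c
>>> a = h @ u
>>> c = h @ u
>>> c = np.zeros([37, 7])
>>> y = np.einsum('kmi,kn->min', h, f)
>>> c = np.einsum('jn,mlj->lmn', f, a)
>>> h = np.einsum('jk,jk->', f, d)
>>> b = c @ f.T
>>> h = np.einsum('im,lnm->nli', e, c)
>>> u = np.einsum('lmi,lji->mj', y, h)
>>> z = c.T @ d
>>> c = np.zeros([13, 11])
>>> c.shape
(13, 11)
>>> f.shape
(7, 11)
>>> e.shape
(11, 11)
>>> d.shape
(7, 11)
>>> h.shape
(7, 7, 11)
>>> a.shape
(7, 7, 7)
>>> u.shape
(37, 7)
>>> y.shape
(7, 37, 11)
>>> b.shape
(7, 7, 7)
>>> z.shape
(11, 7, 11)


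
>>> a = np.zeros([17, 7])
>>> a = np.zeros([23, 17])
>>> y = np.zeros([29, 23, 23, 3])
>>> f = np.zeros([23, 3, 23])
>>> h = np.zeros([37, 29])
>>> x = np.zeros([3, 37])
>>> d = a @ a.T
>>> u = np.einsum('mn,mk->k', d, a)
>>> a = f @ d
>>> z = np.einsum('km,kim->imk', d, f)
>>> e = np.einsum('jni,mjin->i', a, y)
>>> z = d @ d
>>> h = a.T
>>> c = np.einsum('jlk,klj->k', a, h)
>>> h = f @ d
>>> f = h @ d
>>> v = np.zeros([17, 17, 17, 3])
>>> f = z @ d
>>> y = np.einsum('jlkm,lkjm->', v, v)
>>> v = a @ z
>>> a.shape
(23, 3, 23)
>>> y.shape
()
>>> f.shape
(23, 23)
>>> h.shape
(23, 3, 23)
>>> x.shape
(3, 37)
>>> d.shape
(23, 23)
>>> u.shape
(17,)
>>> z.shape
(23, 23)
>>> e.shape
(23,)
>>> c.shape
(23,)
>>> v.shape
(23, 3, 23)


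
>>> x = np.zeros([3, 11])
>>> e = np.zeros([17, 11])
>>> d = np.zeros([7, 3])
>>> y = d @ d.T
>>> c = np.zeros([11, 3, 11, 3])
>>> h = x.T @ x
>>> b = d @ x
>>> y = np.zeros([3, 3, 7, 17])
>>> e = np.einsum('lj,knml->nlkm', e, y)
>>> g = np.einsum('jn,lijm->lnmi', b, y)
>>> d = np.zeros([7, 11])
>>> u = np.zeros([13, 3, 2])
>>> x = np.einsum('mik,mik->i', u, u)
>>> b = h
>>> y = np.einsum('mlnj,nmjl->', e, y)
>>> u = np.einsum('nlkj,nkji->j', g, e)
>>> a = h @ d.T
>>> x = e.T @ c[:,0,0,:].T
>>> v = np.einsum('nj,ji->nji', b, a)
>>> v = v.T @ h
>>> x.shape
(7, 3, 17, 11)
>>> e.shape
(3, 17, 3, 7)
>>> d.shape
(7, 11)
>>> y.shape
()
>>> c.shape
(11, 3, 11, 3)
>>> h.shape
(11, 11)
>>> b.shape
(11, 11)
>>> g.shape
(3, 11, 17, 3)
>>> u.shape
(3,)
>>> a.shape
(11, 7)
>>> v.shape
(7, 11, 11)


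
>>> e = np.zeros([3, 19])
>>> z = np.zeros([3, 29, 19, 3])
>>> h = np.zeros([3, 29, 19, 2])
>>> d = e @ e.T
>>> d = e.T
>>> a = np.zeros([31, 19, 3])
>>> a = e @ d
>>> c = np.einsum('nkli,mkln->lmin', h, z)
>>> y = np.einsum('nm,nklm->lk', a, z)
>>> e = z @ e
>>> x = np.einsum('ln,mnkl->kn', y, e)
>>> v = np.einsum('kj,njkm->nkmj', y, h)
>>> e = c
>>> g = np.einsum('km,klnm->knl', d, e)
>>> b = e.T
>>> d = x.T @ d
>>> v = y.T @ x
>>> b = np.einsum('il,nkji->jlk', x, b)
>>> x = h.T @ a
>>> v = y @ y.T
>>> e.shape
(19, 3, 2, 3)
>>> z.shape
(3, 29, 19, 3)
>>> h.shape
(3, 29, 19, 2)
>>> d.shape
(29, 3)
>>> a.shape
(3, 3)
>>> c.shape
(19, 3, 2, 3)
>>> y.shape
(19, 29)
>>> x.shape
(2, 19, 29, 3)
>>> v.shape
(19, 19)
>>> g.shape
(19, 2, 3)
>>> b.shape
(3, 29, 2)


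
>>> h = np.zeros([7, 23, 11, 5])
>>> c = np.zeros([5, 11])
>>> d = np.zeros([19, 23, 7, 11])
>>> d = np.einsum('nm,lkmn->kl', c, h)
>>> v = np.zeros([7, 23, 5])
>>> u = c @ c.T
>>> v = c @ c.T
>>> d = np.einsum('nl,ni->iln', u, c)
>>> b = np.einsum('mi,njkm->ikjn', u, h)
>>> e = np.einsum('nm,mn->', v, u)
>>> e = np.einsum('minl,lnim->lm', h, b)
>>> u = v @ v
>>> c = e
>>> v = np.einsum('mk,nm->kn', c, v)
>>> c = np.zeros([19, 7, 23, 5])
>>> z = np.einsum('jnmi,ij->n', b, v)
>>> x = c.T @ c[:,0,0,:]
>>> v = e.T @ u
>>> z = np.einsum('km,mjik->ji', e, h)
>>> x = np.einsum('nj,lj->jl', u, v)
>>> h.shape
(7, 23, 11, 5)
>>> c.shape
(19, 7, 23, 5)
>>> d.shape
(11, 5, 5)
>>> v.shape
(7, 5)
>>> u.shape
(5, 5)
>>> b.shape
(5, 11, 23, 7)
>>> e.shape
(5, 7)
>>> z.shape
(23, 11)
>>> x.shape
(5, 7)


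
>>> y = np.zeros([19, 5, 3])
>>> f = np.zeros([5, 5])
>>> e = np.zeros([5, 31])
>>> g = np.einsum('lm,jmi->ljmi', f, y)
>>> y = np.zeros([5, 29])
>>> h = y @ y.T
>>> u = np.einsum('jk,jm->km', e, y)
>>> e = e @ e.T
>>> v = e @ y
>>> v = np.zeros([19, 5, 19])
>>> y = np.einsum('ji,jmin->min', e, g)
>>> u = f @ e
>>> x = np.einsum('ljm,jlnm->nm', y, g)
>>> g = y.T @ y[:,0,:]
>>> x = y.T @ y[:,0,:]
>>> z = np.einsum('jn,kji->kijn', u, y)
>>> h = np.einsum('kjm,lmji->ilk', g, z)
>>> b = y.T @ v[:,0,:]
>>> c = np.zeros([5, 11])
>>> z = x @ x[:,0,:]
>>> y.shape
(19, 5, 3)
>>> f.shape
(5, 5)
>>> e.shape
(5, 5)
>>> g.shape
(3, 5, 3)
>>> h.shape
(5, 19, 3)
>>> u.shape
(5, 5)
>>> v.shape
(19, 5, 19)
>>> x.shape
(3, 5, 3)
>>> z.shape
(3, 5, 3)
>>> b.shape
(3, 5, 19)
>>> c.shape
(5, 11)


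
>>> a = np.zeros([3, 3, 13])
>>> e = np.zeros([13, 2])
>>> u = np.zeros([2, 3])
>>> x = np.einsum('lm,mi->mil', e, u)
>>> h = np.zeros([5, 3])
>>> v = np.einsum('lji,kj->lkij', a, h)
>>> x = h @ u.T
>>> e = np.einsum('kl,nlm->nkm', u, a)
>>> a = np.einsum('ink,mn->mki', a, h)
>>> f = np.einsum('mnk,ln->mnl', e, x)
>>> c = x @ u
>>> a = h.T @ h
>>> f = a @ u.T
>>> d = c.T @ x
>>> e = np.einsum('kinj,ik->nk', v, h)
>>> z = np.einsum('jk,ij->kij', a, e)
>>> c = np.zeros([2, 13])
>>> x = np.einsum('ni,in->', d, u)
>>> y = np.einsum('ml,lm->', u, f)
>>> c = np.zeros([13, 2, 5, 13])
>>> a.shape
(3, 3)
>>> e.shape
(13, 3)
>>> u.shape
(2, 3)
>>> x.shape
()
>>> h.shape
(5, 3)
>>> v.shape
(3, 5, 13, 3)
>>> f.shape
(3, 2)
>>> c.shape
(13, 2, 5, 13)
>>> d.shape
(3, 2)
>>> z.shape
(3, 13, 3)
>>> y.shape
()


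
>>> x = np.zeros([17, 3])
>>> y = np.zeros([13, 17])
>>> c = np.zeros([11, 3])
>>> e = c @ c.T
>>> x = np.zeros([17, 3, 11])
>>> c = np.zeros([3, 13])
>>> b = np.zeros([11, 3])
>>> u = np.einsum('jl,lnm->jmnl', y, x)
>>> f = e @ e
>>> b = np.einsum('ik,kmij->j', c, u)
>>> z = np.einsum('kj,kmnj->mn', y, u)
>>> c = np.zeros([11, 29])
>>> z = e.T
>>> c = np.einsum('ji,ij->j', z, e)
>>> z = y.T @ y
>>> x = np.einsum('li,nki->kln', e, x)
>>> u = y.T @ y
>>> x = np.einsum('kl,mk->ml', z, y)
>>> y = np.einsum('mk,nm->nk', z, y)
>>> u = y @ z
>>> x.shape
(13, 17)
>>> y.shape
(13, 17)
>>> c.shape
(11,)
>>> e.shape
(11, 11)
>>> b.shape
(17,)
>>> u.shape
(13, 17)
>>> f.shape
(11, 11)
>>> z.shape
(17, 17)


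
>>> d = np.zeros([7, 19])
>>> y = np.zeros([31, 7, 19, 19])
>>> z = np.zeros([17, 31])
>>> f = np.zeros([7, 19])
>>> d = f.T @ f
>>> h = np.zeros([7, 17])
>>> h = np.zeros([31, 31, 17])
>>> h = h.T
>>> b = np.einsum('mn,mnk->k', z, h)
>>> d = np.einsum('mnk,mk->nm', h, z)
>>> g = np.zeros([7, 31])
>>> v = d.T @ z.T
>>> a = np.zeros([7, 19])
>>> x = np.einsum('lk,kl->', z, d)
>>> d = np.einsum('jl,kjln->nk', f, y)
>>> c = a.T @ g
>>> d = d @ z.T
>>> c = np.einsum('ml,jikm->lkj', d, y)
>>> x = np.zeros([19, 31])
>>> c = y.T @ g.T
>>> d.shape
(19, 17)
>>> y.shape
(31, 7, 19, 19)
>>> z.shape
(17, 31)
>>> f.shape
(7, 19)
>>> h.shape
(17, 31, 31)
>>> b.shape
(31,)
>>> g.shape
(7, 31)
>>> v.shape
(17, 17)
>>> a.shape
(7, 19)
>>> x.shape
(19, 31)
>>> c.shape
(19, 19, 7, 7)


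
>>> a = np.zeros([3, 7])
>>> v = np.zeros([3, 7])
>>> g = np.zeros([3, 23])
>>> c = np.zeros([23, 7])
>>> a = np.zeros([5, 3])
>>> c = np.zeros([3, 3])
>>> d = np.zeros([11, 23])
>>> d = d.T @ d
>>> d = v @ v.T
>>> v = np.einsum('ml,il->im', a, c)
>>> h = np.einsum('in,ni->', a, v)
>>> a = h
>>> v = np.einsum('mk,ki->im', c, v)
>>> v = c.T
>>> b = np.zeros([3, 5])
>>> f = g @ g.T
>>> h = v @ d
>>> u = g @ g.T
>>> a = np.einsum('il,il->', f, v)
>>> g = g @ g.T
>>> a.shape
()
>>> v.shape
(3, 3)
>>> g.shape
(3, 3)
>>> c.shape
(3, 3)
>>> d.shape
(3, 3)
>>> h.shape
(3, 3)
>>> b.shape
(3, 5)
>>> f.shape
(3, 3)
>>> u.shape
(3, 3)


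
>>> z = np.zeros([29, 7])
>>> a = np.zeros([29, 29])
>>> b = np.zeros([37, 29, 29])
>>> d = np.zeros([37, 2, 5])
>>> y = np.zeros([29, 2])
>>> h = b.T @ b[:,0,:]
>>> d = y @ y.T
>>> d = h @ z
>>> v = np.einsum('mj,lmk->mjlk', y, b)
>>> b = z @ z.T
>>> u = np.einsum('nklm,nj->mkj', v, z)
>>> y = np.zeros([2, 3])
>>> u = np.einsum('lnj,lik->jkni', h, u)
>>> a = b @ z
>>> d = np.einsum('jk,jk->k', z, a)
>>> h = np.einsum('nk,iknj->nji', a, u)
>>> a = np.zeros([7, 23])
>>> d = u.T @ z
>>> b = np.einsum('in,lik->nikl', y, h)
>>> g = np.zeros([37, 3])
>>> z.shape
(29, 7)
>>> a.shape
(7, 23)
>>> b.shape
(3, 2, 29, 29)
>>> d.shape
(2, 29, 7, 7)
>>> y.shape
(2, 3)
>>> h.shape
(29, 2, 29)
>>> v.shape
(29, 2, 37, 29)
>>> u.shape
(29, 7, 29, 2)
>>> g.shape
(37, 3)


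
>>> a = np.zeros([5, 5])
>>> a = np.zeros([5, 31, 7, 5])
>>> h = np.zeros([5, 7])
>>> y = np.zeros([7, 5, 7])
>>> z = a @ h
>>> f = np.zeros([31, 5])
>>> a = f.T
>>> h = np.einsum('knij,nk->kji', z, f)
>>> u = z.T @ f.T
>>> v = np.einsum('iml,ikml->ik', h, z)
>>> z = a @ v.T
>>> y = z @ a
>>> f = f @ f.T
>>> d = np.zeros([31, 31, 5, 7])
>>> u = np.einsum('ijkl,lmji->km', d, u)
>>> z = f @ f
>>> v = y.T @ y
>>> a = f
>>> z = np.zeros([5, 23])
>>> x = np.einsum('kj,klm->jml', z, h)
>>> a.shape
(31, 31)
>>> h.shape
(5, 7, 7)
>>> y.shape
(5, 31)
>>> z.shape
(5, 23)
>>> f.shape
(31, 31)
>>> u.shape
(5, 7)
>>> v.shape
(31, 31)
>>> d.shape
(31, 31, 5, 7)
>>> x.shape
(23, 7, 7)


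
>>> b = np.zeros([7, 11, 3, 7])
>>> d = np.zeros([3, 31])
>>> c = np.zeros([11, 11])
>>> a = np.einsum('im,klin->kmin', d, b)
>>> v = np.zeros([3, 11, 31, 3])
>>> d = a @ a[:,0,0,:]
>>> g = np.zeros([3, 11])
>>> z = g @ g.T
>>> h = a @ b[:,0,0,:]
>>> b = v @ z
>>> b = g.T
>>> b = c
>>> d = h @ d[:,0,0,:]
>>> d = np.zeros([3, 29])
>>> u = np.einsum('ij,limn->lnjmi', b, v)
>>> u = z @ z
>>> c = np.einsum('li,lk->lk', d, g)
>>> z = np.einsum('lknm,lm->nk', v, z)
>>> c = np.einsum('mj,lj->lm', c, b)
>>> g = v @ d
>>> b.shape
(11, 11)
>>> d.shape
(3, 29)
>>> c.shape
(11, 3)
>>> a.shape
(7, 31, 3, 7)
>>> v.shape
(3, 11, 31, 3)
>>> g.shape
(3, 11, 31, 29)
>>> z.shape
(31, 11)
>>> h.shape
(7, 31, 3, 7)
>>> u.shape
(3, 3)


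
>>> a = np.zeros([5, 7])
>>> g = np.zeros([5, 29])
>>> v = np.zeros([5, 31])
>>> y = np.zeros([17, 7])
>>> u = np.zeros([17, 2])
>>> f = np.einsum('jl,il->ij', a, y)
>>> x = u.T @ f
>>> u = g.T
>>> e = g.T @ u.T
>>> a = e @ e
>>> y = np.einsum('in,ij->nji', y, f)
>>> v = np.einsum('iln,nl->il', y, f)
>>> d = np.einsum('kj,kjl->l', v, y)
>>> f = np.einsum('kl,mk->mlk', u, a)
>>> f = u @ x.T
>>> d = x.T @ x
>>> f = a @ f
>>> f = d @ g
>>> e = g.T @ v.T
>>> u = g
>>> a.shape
(29, 29)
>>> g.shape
(5, 29)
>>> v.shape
(7, 5)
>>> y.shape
(7, 5, 17)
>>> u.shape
(5, 29)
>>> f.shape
(5, 29)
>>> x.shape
(2, 5)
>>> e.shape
(29, 7)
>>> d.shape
(5, 5)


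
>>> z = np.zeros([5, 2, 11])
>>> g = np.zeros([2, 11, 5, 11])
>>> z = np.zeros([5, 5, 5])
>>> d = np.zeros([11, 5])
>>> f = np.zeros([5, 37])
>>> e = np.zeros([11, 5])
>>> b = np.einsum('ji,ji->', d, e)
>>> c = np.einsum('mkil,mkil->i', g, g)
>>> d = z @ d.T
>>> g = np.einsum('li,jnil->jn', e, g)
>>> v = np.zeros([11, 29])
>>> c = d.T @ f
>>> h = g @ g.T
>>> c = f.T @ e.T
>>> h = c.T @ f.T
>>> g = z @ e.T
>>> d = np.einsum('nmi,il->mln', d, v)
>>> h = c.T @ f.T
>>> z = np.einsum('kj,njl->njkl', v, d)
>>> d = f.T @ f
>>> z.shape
(5, 29, 11, 5)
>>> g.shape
(5, 5, 11)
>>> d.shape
(37, 37)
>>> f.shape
(5, 37)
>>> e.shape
(11, 5)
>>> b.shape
()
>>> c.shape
(37, 11)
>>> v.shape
(11, 29)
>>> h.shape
(11, 5)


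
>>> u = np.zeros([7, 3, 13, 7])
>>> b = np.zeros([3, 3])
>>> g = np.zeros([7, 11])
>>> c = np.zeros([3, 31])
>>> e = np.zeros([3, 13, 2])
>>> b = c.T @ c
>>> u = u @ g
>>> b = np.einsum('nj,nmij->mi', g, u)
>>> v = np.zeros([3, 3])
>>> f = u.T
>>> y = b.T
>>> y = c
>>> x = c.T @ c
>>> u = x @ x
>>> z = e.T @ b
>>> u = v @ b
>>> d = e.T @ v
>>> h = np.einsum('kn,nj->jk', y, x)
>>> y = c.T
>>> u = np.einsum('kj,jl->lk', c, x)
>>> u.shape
(31, 3)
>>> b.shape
(3, 13)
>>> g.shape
(7, 11)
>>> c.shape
(3, 31)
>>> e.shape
(3, 13, 2)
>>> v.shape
(3, 3)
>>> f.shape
(11, 13, 3, 7)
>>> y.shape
(31, 3)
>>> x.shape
(31, 31)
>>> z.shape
(2, 13, 13)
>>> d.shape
(2, 13, 3)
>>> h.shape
(31, 3)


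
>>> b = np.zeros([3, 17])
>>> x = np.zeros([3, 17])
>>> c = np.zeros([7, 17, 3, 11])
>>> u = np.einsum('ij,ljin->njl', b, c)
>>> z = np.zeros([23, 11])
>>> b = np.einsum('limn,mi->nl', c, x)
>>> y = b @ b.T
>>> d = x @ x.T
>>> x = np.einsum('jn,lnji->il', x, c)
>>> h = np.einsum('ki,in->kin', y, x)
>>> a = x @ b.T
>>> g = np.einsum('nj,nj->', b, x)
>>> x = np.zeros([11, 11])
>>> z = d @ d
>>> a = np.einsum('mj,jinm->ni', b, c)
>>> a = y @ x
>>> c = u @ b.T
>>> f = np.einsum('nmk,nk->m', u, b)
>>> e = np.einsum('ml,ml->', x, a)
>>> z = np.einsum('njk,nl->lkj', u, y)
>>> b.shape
(11, 7)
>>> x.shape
(11, 11)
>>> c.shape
(11, 17, 11)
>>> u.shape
(11, 17, 7)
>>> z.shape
(11, 7, 17)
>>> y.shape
(11, 11)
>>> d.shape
(3, 3)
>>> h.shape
(11, 11, 7)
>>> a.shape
(11, 11)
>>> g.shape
()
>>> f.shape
(17,)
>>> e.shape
()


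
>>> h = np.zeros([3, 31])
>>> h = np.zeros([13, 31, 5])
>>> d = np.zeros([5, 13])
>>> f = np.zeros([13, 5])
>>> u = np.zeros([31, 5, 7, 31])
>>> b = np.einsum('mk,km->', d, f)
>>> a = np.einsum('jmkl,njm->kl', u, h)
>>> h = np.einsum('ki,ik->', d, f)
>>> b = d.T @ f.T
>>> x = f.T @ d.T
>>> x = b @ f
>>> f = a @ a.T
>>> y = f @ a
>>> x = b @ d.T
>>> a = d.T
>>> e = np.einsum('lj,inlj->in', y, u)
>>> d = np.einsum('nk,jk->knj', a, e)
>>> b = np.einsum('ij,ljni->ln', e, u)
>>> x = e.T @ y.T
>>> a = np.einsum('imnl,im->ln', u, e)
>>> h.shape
()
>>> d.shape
(5, 13, 31)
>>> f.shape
(7, 7)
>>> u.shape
(31, 5, 7, 31)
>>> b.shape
(31, 7)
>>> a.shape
(31, 7)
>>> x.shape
(5, 7)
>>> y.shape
(7, 31)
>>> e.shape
(31, 5)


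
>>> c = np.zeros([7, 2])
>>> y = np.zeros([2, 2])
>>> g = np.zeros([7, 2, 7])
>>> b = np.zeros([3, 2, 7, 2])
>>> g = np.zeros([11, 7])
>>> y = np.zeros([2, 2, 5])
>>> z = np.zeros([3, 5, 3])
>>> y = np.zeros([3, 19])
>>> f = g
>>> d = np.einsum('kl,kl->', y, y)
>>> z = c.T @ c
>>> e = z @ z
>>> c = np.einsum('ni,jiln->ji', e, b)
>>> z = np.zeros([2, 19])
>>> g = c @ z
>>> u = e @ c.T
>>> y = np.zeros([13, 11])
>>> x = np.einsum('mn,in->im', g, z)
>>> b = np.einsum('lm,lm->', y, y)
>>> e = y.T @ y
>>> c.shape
(3, 2)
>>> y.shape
(13, 11)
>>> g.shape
(3, 19)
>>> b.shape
()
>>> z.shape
(2, 19)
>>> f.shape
(11, 7)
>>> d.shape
()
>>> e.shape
(11, 11)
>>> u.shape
(2, 3)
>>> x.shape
(2, 3)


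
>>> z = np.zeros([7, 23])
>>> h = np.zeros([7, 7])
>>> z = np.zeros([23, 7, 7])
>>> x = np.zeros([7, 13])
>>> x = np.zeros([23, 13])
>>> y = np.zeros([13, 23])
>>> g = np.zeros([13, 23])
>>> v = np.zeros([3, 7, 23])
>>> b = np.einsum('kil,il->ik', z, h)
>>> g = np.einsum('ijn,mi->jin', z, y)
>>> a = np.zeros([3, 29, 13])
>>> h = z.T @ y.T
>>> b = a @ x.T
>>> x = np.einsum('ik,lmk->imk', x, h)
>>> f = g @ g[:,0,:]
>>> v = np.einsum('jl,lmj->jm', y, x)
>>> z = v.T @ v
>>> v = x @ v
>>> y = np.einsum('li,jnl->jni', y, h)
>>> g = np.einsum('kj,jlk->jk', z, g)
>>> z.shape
(7, 7)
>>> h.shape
(7, 7, 13)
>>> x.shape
(23, 7, 13)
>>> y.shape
(7, 7, 23)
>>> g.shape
(7, 7)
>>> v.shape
(23, 7, 7)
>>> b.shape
(3, 29, 23)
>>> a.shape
(3, 29, 13)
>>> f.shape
(7, 23, 7)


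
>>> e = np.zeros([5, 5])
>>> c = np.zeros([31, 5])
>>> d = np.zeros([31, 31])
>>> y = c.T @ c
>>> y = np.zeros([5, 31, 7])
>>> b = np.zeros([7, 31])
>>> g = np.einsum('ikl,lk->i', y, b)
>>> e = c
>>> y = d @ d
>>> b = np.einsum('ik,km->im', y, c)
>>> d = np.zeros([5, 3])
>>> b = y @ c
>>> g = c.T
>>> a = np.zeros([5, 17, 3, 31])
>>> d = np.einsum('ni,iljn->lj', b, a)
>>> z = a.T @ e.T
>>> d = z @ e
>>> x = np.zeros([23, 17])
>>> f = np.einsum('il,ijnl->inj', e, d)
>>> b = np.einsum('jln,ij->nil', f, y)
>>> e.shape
(31, 5)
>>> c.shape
(31, 5)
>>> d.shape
(31, 3, 17, 5)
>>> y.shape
(31, 31)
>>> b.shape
(3, 31, 17)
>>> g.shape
(5, 31)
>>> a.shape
(5, 17, 3, 31)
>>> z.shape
(31, 3, 17, 31)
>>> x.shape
(23, 17)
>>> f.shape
(31, 17, 3)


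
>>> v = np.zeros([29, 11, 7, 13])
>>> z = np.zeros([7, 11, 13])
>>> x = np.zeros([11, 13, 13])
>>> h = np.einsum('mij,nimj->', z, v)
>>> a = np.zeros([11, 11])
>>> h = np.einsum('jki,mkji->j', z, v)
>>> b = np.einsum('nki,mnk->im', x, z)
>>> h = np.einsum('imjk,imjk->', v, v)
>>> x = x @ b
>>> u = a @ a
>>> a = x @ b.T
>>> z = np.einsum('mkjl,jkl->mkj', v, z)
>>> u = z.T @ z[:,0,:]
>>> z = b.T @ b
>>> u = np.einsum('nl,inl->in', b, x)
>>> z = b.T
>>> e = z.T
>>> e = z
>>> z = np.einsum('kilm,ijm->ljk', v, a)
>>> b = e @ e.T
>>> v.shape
(29, 11, 7, 13)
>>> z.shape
(7, 13, 29)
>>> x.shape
(11, 13, 7)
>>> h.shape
()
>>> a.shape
(11, 13, 13)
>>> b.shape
(7, 7)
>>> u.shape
(11, 13)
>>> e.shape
(7, 13)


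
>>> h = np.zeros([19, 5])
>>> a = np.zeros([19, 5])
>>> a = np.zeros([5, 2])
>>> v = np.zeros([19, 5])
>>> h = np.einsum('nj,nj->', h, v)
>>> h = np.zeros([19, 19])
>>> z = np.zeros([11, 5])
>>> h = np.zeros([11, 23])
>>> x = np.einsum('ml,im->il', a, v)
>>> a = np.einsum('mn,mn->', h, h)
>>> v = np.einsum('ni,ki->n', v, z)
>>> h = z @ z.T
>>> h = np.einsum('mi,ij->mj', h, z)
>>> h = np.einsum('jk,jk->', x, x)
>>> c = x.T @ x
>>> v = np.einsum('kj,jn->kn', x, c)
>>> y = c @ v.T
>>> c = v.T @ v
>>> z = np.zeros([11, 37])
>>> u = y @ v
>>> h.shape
()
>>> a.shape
()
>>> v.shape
(19, 2)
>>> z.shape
(11, 37)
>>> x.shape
(19, 2)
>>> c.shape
(2, 2)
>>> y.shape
(2, 19)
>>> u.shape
(2, 2)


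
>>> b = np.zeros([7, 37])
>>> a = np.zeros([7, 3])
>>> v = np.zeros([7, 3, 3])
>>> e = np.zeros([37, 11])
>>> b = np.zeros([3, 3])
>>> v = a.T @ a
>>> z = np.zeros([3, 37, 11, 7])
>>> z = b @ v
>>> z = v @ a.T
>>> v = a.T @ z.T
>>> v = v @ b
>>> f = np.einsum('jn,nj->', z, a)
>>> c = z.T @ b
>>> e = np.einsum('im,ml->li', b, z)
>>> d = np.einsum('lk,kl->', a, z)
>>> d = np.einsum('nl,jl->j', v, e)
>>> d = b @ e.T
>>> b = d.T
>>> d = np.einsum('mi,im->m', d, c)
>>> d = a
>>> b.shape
(7, 3)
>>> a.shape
(7, 3)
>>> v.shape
(3, 3)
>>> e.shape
(7, 3)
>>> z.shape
(3, 7)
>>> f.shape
()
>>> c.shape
(7, 3)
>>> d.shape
(7, 3)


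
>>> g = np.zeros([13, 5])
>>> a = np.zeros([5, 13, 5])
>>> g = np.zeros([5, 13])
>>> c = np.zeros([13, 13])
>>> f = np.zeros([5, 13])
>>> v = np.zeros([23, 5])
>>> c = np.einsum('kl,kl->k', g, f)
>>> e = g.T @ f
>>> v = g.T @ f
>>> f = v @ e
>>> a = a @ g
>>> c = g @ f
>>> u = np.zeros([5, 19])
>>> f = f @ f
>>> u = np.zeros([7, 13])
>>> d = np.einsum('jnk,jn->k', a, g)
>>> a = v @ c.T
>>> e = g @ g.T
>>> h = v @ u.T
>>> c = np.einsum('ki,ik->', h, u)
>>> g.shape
(5, 13)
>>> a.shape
(13, 5)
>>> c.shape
()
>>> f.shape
(13, 13)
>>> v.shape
(13, 13)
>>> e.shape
(5, 5)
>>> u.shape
(7, 13)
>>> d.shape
(13,)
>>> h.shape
(13, 7)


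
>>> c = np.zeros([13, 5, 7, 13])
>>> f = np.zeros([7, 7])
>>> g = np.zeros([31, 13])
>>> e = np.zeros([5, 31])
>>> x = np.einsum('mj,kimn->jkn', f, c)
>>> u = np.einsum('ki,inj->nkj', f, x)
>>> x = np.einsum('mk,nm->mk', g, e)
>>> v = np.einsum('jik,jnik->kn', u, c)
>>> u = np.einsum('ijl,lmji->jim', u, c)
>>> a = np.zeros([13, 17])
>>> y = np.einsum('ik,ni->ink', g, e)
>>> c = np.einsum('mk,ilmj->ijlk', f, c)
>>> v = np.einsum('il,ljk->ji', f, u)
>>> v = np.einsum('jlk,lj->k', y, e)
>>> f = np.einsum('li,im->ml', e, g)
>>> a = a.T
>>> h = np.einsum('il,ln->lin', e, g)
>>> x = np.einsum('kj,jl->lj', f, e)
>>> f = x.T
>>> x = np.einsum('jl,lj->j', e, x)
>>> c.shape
(13, 13, 5, 7)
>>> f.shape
(5, 31)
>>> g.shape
(31, 13)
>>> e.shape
(5, 31)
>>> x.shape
(5,)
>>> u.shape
(7, 13, 5)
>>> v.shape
(13,)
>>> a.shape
(17, 13)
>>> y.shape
(31, 5, 13)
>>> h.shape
(31, 5, 13)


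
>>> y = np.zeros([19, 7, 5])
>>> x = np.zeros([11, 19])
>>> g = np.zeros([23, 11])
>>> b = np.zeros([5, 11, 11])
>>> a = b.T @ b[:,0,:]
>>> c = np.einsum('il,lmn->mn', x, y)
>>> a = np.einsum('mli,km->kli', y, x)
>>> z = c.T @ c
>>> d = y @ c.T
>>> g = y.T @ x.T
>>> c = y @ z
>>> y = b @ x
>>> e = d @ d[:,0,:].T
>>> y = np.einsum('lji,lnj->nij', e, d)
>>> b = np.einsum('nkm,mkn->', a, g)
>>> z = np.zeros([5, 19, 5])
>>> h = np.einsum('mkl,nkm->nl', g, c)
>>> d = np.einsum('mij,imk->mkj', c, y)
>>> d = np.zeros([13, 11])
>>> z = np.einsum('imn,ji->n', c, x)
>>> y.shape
(7, 19, 7)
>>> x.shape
(11, 19)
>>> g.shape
(5, 7, 11)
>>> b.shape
()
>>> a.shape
(11, 7, 5)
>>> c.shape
(19, 7, 5)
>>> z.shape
(5,)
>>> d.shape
(13, 11)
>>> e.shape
(19, 7, 19)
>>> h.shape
(19, 11)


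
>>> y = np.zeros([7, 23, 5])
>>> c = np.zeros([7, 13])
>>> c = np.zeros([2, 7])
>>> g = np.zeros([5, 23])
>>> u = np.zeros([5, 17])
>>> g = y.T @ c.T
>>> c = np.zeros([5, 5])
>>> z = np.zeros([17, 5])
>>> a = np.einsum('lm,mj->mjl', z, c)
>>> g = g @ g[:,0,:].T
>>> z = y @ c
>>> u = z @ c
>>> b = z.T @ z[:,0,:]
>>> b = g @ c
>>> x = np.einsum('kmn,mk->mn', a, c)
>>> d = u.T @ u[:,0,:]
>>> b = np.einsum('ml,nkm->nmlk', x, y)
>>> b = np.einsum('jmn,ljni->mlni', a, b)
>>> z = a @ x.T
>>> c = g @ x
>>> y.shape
(7, 23, 5)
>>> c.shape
(5, 23, 17)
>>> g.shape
(5, 23, 5)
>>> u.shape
(7, 23, 5)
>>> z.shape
(5, 5, 5)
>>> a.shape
(5, 5, 17)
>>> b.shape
(5, 7, 17, 23)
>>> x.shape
(5, 17)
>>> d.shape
(5, 23, 5)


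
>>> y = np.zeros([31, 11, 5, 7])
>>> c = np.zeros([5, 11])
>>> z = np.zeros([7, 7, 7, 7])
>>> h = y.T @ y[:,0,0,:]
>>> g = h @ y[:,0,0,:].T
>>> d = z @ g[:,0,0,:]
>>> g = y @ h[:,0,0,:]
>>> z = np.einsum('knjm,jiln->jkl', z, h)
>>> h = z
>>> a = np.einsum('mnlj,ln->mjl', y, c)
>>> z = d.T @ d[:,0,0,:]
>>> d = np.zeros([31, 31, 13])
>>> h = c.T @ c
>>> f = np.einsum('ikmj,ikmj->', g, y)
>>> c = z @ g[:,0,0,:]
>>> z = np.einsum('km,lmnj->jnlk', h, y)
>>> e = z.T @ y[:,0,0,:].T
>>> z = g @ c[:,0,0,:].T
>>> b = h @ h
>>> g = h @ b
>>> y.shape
(31, 11, 5, 7)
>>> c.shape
(31, 7, 7, 7)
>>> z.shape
(31, 11, 5, 31)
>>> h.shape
(11, 11)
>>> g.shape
(11, 11)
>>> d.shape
(31, 31, 13)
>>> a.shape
(31, 7, 5)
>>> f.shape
()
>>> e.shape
(11, 31, 5, 31)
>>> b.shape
(11, 11)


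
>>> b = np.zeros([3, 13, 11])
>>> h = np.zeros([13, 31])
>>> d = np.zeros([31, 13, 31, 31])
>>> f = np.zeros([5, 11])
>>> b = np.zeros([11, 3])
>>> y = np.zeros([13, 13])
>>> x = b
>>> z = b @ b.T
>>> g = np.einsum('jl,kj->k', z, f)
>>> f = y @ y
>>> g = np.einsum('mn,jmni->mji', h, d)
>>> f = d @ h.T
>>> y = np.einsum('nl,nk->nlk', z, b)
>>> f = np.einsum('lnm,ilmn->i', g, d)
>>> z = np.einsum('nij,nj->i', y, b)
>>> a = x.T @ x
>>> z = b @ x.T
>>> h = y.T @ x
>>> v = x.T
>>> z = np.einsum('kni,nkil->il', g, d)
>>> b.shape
(11, 3)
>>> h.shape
(3, 11, 3)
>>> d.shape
(31, 13, 31, 31)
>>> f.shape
(31,)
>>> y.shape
(11, 11, 3)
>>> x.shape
(11, 3)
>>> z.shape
(31, 31)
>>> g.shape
(13, 31, 31)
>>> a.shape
(3, 3)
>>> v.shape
(3, 11)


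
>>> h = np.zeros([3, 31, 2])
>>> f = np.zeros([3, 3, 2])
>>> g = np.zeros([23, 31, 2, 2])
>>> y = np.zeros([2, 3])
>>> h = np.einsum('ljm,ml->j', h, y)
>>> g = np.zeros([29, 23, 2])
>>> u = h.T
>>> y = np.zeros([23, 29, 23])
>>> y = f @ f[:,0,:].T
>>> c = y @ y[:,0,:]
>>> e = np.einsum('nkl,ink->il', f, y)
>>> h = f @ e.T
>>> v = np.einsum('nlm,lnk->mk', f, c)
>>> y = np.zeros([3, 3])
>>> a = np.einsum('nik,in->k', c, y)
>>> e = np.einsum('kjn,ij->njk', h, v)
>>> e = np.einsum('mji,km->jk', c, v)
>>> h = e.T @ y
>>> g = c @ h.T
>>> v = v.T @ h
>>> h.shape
(2, 3)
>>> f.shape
(3, 3, 2)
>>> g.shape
(3, 3, 2)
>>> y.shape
(3, 3)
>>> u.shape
(31,)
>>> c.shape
(3, 3, 3)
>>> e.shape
(3, 2)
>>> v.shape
(3, 3)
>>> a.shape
(3,)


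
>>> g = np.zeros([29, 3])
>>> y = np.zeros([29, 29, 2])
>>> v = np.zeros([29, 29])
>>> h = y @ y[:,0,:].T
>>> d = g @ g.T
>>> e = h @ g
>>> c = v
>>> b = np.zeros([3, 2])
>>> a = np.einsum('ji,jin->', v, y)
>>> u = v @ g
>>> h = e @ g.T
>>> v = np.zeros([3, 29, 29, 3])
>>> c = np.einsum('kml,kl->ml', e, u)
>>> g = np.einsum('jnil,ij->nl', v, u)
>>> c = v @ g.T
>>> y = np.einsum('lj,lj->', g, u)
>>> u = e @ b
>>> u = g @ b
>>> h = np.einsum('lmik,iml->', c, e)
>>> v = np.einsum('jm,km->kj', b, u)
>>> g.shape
(29, 3)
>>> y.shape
()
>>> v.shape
(29, 3)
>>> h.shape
()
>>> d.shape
(29, 29)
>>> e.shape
(29, 29, 3)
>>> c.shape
(3, 29, 29, 29)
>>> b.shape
(3, 2)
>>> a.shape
()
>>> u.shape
(29, 2)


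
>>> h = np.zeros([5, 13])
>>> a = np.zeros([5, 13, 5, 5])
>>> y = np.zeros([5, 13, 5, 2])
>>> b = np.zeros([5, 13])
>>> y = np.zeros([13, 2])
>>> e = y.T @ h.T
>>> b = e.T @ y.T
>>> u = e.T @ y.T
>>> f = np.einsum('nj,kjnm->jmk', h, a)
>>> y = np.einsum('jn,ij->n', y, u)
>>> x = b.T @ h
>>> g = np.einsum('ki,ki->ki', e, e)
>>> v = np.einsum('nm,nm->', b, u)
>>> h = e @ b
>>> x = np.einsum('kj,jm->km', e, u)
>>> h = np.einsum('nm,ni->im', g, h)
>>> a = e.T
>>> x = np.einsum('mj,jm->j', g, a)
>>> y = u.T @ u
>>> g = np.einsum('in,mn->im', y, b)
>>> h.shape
(13, 5)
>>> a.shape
(5, 2)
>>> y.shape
(13, 13)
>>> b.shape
(5, 13)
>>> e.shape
(2, 5)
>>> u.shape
(5, 13)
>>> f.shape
(13, 5, 5)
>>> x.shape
(5,)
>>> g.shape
(13, 5)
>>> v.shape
()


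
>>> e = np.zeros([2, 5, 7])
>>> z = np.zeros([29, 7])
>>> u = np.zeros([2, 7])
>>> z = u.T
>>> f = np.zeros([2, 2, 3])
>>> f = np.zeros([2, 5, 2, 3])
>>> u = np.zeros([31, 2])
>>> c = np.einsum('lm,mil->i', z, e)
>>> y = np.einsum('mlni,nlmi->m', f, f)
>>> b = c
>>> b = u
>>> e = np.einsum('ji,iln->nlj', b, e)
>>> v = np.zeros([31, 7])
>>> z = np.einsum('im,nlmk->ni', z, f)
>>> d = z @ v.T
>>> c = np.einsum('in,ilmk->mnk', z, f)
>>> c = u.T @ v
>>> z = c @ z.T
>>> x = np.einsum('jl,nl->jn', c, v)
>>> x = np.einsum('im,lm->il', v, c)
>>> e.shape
(7, 5, 31)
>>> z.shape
(2, 2)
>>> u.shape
(31, 2)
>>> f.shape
(2, 5, 2, 3)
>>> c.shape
(2, 7)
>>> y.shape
(2,)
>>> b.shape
(31, 2)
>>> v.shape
(31, 7)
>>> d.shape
(2, 31)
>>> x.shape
(31, 2)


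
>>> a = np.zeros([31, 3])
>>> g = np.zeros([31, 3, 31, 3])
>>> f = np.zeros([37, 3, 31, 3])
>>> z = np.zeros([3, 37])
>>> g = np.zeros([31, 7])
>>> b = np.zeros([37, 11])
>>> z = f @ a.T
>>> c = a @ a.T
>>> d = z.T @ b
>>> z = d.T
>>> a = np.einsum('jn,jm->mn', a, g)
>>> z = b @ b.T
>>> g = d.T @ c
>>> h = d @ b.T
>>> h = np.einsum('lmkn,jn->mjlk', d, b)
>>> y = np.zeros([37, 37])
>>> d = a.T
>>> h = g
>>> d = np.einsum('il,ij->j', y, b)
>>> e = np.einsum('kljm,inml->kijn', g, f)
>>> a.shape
(7, 3)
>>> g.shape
(11, 3, 31, 31)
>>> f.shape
(37, 3, 31, 3)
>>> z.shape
(37, 37)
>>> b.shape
(37, 11)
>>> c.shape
(31, 31)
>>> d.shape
(11,)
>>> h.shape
(11, 3, 31, 31)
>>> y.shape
(37, 37)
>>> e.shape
(11, 37, 31, 3)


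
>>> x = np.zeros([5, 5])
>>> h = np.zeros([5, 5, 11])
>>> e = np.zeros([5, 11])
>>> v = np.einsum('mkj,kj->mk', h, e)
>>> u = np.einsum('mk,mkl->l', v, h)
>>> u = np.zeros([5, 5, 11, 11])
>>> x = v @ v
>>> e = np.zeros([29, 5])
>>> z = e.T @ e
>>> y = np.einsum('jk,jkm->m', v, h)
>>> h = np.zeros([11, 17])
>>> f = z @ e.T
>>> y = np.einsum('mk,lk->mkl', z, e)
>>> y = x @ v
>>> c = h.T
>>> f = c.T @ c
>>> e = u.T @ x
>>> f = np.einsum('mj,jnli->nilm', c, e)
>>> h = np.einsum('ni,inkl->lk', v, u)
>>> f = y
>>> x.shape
(5, 5)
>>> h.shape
(11, 11)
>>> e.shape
(11, 11, 5, 5)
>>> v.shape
(5, 5)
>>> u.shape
(5, 5, 11, 11)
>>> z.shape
(5, 5)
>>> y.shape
(5, 5)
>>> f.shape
(5, 5)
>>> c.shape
(17, 11)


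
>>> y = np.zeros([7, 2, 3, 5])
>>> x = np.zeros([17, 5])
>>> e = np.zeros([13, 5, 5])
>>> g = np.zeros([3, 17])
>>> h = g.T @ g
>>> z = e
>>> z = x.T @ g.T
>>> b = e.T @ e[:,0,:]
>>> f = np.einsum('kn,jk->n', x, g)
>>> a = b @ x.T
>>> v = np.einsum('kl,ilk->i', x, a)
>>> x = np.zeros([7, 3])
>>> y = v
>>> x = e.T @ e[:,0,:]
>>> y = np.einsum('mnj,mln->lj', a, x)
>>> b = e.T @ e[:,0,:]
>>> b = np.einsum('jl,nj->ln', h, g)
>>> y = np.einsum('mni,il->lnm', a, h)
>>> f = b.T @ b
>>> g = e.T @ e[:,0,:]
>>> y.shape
(17, 5, 5)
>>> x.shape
(5, 5, 5)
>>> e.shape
(13, 5, 5)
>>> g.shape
(5, 5, 5)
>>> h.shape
(17, 17)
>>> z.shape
(5, 3)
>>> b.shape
(17, 3)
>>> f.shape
(3, 3)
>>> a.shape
(5, 5, 17)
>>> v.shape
(5,)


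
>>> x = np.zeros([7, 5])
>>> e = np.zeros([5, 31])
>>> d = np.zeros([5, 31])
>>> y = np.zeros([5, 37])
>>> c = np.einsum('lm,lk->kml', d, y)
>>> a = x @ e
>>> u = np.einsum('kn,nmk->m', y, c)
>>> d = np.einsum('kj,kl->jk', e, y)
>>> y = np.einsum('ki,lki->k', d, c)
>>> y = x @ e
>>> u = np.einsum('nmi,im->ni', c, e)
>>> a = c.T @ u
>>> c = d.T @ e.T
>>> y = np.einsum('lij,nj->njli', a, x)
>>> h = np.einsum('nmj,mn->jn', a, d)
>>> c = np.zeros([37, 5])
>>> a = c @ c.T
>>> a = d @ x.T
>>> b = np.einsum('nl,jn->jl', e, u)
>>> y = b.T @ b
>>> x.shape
(7, 5)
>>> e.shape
(5, 31)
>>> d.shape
(31, 5)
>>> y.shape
(31, 31)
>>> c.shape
(37, 5)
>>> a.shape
(31, 7)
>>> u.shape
(37, 5)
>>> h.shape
(5, 5)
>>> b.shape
(37, 31)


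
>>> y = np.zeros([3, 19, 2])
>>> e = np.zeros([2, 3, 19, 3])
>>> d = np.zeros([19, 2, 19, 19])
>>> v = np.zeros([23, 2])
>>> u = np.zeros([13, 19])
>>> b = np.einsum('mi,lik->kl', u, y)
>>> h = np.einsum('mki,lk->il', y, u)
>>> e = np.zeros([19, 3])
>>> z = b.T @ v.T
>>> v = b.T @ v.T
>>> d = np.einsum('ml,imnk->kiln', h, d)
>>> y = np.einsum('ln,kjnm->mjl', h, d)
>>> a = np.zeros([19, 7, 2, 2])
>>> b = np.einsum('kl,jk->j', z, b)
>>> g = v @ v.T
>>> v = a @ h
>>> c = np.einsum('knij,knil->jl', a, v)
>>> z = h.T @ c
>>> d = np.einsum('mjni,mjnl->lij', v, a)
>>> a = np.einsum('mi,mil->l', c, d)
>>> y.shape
(19, 19, 2)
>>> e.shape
(19, 3)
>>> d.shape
(2, 13, 7)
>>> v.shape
(19, 7, 2, 13)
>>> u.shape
(13, 19)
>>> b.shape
(2,)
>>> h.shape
(2, 13)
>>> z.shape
(13, 13)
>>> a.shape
(7,)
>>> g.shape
(3, 3)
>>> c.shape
(2, 13)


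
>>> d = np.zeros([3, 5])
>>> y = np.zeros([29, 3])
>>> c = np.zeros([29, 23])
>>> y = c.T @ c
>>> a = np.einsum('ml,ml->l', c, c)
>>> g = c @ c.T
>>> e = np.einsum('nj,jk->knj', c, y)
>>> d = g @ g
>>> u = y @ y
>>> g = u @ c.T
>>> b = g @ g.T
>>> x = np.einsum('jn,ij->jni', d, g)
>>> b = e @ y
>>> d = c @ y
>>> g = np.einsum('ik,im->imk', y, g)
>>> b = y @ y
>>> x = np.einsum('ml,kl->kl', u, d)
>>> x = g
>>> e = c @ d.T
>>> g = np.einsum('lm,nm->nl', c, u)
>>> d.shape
(29, 23)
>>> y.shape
(23, 23)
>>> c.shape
(29, 23)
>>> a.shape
(23,)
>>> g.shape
(23, 29)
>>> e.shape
(29, 29)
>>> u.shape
(23, 23)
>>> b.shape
(23, 23)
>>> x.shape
(23, 29, 23)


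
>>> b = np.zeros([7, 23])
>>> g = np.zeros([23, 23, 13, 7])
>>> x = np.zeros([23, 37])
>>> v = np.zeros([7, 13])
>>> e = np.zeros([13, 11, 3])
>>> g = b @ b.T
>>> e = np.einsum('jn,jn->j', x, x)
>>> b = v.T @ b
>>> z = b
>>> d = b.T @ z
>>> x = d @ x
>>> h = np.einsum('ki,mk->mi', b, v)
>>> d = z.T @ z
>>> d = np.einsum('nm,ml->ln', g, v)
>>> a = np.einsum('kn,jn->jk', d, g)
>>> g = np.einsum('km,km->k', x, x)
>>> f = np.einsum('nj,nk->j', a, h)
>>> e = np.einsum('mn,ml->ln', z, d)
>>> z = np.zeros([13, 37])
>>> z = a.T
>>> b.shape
(13, 23)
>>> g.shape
(23,)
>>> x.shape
(23, 37)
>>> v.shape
(7, 13)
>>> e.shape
(7, 23)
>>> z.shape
(13, 7)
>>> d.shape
(13, 7)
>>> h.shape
(7, 23)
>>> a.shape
(7, 13)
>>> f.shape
(13,)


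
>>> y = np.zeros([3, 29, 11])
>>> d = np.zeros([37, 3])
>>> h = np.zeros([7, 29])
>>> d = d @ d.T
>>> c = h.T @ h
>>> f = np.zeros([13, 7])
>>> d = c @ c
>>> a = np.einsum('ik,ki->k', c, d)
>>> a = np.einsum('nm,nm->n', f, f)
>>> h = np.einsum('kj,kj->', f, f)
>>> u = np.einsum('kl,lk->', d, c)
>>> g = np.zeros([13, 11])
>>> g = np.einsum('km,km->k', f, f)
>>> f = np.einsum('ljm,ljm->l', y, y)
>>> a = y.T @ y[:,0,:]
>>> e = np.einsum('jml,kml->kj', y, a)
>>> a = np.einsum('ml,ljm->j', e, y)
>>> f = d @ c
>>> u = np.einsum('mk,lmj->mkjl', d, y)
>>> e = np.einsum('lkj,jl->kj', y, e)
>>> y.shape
(3, 29, 11)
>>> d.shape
(29, 29)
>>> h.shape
()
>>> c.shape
(29, 29)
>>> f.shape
(29, 29)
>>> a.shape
(29,)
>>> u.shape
(29, 29, 11, 3)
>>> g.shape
(13,)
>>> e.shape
(29, 11)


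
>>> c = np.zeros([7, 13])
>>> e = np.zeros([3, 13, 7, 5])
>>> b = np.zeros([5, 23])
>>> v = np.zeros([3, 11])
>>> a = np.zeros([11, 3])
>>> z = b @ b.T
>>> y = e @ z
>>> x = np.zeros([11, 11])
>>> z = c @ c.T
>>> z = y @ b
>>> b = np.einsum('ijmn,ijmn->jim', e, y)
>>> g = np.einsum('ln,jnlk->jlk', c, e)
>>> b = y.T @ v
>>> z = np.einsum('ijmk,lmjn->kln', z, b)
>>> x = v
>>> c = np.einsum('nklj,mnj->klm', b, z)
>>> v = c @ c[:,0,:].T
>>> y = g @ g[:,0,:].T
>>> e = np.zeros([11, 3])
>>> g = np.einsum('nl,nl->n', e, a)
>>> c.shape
(7, 13, 23)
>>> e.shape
(11, 3)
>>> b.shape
(5, 7, 13, 11)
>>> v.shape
(7, 13, 7)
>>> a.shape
(11, 3)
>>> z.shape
(23, 5, 11)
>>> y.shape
(3, 7, 3)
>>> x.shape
(3, 11)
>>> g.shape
(11,)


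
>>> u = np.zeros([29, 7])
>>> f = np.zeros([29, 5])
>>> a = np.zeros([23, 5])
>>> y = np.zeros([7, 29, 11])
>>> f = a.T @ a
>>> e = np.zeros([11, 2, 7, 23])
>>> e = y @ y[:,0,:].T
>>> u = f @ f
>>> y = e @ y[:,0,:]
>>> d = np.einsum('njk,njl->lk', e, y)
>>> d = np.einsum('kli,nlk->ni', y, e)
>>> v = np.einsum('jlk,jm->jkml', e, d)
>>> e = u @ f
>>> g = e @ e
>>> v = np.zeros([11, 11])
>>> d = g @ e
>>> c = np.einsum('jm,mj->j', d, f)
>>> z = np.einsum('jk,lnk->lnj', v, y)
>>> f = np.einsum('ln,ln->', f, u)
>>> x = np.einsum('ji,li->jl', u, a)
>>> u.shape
(5, 5)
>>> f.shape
()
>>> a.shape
(23, 5)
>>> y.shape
(7, 29, 11)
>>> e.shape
(5, 5)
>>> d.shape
(5, 5)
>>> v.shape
(11, 11)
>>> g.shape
(5, 5)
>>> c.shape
(5,)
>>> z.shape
(7, 29, 11)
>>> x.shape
(5, 23)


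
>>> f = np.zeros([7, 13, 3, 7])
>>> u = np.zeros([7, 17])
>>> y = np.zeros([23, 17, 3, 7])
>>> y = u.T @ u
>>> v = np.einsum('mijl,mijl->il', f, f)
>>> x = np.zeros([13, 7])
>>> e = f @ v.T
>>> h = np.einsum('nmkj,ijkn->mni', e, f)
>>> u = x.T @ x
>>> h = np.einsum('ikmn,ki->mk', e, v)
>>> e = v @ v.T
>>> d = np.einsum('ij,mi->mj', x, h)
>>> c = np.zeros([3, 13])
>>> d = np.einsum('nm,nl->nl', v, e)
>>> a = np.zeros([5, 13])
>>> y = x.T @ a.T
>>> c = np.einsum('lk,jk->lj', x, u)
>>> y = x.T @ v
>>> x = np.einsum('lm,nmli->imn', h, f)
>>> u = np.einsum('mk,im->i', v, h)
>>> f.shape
(7, 13, 3, 7)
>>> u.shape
(3,)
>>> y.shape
(7, 7)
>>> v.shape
(13, 7)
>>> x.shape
(7, 13, 7)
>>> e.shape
(13, 13)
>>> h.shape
(3, 13)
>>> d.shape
(13, 13)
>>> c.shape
(13, 7)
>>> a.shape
(5, 13)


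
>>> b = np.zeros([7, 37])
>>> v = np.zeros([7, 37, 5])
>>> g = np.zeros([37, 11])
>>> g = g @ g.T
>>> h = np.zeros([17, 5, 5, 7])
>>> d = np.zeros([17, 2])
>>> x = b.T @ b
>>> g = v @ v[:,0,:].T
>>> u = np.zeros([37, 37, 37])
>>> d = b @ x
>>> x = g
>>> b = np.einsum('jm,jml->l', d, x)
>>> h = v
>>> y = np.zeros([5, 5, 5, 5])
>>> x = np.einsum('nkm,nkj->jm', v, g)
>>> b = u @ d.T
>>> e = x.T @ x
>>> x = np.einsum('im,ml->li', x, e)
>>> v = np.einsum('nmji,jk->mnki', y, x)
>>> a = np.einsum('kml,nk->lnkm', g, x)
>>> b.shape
(37, 37, 7)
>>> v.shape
(5, 5, 7, 5)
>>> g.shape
(7, 37, 7)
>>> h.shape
(7, 37, 5)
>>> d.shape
(7, 37)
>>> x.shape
(5, 7)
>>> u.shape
(37, 37, 37)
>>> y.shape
(5, 5, 5, 5)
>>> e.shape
(5, 5)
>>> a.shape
(7, 5, 7, 37)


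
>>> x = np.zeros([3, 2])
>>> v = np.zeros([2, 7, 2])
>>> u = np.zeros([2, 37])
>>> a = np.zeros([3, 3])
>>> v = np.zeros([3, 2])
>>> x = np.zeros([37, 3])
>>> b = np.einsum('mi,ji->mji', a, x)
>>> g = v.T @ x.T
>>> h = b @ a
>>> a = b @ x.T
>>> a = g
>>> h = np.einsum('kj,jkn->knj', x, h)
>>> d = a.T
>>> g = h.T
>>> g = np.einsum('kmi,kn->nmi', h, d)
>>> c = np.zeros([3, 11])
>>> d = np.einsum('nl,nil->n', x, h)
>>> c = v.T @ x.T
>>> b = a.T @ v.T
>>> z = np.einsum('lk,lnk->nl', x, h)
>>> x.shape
(37, 3)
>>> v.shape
(3, 2)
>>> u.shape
(2, 37)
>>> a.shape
(2, 37)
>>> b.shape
(37, 3)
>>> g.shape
(2, 3, 3)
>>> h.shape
(37, 3, 3)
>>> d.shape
(37,)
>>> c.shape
(2, 37)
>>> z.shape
(3, 37)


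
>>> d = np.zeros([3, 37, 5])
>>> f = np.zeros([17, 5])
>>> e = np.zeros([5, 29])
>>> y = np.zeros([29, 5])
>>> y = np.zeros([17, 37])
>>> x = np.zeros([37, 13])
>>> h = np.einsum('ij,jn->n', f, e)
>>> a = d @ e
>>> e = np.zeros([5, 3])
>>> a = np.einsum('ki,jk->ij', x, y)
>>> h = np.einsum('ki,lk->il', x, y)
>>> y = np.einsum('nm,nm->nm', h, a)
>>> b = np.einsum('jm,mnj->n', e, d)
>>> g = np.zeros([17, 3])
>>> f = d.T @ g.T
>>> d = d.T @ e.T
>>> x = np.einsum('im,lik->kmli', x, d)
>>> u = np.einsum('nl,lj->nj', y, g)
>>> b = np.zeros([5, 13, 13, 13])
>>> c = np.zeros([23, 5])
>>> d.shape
(5, 37, 5)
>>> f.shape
(5, 37, 17)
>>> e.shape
(5, 3)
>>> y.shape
(13, 17)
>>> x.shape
(5, 13, 5, 37)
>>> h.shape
(13, 17)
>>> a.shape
(13, 17)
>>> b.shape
(5, 13, 13, 13)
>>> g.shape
(17, 3)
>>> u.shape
(13, 3)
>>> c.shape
(23, 5)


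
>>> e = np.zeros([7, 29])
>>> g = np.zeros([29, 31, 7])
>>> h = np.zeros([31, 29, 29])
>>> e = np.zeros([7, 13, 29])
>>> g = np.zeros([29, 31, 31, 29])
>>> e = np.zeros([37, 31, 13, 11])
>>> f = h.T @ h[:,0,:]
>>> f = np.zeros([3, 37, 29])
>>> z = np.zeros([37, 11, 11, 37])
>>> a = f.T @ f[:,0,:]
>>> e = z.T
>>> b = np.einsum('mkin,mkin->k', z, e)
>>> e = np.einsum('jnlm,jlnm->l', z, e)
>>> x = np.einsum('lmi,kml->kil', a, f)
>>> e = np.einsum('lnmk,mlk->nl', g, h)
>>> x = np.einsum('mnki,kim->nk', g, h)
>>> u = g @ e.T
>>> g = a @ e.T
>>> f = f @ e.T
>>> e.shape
(31, 29)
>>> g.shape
(29, 37, 31)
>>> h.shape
(31, 29, 29)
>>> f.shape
(3, 37, 31)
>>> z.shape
(37, 11, 11, 37)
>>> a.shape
(29, 37, 29)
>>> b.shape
(11,)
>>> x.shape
(31, 31)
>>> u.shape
(29, 31, 31, 31)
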